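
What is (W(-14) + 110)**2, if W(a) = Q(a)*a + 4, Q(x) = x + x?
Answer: 256036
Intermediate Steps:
Q(x) = 2*x
W(a) = 4 + 2*a**2 (W(a) = (2*a)*a + 4 = 2*a**2 + 4 = 4 + 2*a**2)
(W(-14) + 110)**2 = ((4 + 2*(-14)**2) + 110)**2 = ((4 + 2*196) + 110)**2 = ((4 + 392) + 110)**2 = (396 + 110)**2 = 506**2 = 256036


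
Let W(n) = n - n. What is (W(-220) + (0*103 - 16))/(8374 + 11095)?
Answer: -16/19469 ≈ -0.00082182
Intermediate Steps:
W(n) = 0
(W(-220) + (0*103 - 16))/(8374 + 11095) = (0 + (0*103 - 16))/(8374 + 11095) = (0 + (0 - 16))/19469 = (0 - 16)*(1/19469) = -16*1/19469 = -16/19469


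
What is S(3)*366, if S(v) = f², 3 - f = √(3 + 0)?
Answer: 4392 - 2196*√3 ≈ 588.42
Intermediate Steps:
f = 3 - √3 (f = 3 - √(3 + 0) = 3 - √3 ≈ 1.2680)
S(v) = (3 - √3)²
S(3)*366 = (3 - √3)²*366 = 366*(3 - √3)²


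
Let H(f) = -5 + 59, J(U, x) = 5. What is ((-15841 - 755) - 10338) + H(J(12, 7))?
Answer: -26880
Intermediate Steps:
H(f) = 54
((-15841 - 755) - 10338) + H(J(12, 7)) = ((-15841 - 755) - 10338) + 54 = (-16596 - 10338) + 54 = -26934 + 54 = -26880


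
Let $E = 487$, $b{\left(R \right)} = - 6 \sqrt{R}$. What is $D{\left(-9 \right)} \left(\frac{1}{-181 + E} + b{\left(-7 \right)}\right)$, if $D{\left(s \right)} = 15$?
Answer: $\frac{5}{102} - 90 i \sqrt{7} \approx 0.04902 - 238.12 i$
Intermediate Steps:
$D{\left(-9 \right)} \left(\frac{1}{-181 + E} + b{\left(-7 \right)}\right) = 15 \left(\frac{1}{-181 + 487} - 6 \sqrt{-7}\right) = 15 \left(\frac{1}{306} - 6 i \sqrt{7}\right) = \frac{5}{102} - 90 i \sqrt{7}$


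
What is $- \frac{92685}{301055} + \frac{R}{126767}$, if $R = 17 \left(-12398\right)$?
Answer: $- \frac{15040311505}{7632767837} \approx -1.9705$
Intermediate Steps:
$R = -210766$
$- \frac{92685}{301055} + \frac{R}{126767} = - \frac{92685}{301055} - \frac{210766}{126767} = \left(-92685\right) \frac{1}{301055} - \frac{210766}{126767} = - \frac{18537}{60211} - \frac{210766}{126767} = - \frac{15040311505}{7632767837}$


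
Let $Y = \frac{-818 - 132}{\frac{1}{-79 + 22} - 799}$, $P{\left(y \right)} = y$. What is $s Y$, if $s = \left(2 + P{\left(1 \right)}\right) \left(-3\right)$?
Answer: $- \frac{243675}{22772} \approx -10.701$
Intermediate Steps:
$Y = \frac{27075}{22772}$ ($Y = - \frac{950}{\frac{1}{-57} - 799} = - \frac{950}{- \frac{1}{57} - 799} = - \frac{950}{- \frac{45544}{57}} = \left(-950\right) \left(- \frac{57}{45544}\right) = \frac{27075}{22772} \approx 1.189$)
$s = -9$ ($s = \left(2 + 1\right) \left(-3\right) = 3 \left(-3\right) = -9$)
$s Y = \left(-9\right) \frac{27075}{22772} = - \frac{243675}{22772}$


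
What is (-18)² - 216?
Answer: 108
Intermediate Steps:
(-18)² - 216 = 324 - 216 = 108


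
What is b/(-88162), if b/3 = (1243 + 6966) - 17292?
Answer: 27249/88162 ≈ 0.30908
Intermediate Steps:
b = -27249 (b = 3*((1243 + 6966) - 17292) = 3*(8209 - 17292) = 3*(-9083) = -27249)
b/(-88162) = -27249/(-88162) = -27249*(-1/88162) = 27249/88162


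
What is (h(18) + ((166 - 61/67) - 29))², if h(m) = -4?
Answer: 78322500/4489 ≈ 17448.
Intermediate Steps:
(h(18) + ((166 - 61/67) - 29))² = (-4 + ((166 - 61/67) - 29))² = (-4 + (11061/67 - 29))² = (-4 + 9118/67)² = (8850/67)² = 78322500/4489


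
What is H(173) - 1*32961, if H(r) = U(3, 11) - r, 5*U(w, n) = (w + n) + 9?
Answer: -165647/5 ≈ -33129.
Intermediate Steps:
U(w, n) = 9/5 + n/5 + w/5 (U(w, n) = ((w + n) + 9)/5 = ((n + w) + 9)/5 = (9 + n + w)/5 = 9/5 + n/5 + w/5)
H(r) = 23/5 - r (H(r) = (9/5 + (⅕)*11 + (⅕)*3) - r = (9/5 + 11/5 + ⅗) - r = 23/5 - r)
H(173) - 1*32961 = (23/5 - 1*173) - 1*32961 = (23/5 - 173) - 32961 = -842/5 - 32961 = -165647/5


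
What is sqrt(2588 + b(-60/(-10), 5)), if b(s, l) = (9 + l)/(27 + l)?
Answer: sqrt(41415)/4 ≈ 50.877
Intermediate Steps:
b(s, l) = (9 + l)/(27 + l)
sqrt(2588 + b(-60/(-10), 5)) = sqrt(2588 + (9 + 5)/(27 + 5)) = sqrt(2588 + 14/32) = sqrt(2588 + (1/32)*14) = sqrt(2588 + 7/16) = sqrt(41415/16) = sqrt(41415)/4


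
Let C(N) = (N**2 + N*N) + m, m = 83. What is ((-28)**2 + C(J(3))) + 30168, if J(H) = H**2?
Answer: 31197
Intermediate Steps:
C(N) = 83 + 2*N**2 (C(N) = (N**2 + N*N) + 83 = (N**2 + N**2) + 83 = 2*N**2 + 83 = 83 + 2*N**2)
((-28)**2 + C(J(3))) + 30168 = ((-28)**2 + (83 + 2*(3**2)**2)) + 30168 = (784 + (83 + 2*9**2)) + 30168 = (784 + (83 + 2*81)) + 30168 = (784 + (83 + 162)) + 30168 = (784 + 245) + 30168 = 1029 + 30168 = 31197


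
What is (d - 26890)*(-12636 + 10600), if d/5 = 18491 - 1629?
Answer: -116907120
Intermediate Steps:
d = 84310 (d = 5*(18491 - 1629) = 5*16862 = 84310)
(d - 26890)*(-12636 + 10600) = (84310 - 26890)*(-12636 + 10600) = 57420*(-2036) = -116907120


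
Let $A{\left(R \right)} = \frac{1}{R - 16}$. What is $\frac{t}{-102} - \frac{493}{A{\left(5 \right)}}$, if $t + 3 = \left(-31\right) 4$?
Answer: $\frac{553273}{102} \approx 5424.2$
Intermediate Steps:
$t = -127$ ($t = -3 - 124 = -127$)
$A{\left(R \right)} = \frac{1}{-16 + R}$
$\frac{t}{-102} - \frac{493}{A{\left(5 \right)}} = - \frac{127}{-102} - \frac{493}{\frac{1}{-16 + 5}} = \left(-127\right) \left(- \frac{1}{102}\right) - \frac{493}{\frac{1}{-11}} = \frac{127}{102} - \frac{493}{- \frac{1}{11}} = \frac{127}{102} - -5423 = \frac{127}{102} + 5423 = \frac{553273}{102}$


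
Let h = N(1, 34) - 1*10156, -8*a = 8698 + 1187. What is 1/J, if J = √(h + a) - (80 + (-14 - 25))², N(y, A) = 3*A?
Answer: -13448/22696405 - 2*I*√180634/22696405 ≈ -0.00059252 - 3.7452e-5*I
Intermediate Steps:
a = -9885/8 (a = -(8698 + 1187)/8 = -⅛*9885 = -9885/8 ≈ -1235.6)
h = -10054 (h = 3*34 - 1*10156 = 102 - 10156 = -10054)
J = -1681 + I*√180634/4 (J = √(-10054 - 9885/8) - (80 + (-14 - 25))² = √(-90317/8) - (80 - 39)² = I*√180634/4 - 1*41² = I*√180634/4 - 1*1681 = I*√180634/4 - 1681 = -1681 + I*√180634/4 ≈ -1681.0 + 106.25*I)
1/J = 1/(-1681 + I*√180634/4)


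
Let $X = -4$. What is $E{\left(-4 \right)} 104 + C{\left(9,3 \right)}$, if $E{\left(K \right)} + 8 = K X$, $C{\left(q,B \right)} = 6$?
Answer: $838$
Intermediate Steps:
$E{\left(K \right)} = -8 - 4 K$ ($E{\left(K \right)} = -8 + K \left(-4\right) = -8 - 4 K$)
$E{\left(-4 \right)} 104 + C{\left(9,3 \right)} = \left(-8 - -16\right) 104 + 6 = \left(-8 + 16\right) 104 + 6 = 8 \cdot 104 + 6 = 832 + 6 = 838$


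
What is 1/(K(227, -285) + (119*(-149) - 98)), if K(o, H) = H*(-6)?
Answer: -1/16119 ≈ -6.2039e-5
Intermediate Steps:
K(o, H) = -6*H
1/(K(227, -285) + (119*(-149) - 98)) = 1/(-6*(-285) + (119*(-149) - 98)) = 1/(1710 + (-17731 - 98)) = 1/(1710 - 17829) = 1/(-16119) = -1/16119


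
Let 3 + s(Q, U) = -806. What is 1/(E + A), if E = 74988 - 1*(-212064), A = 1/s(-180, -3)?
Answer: 809/232225067 ≈ 3.4837e-6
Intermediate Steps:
s(Q, U) = -809 (s(Q, U) = -3 - 806 = -809)
A = -1/809 (A = 1/(-809) = -1/809 ≈ -0.0012361)
E = 287052 (E = 74988 + 212064 = 287052)
1/(E + A) = 1/(287052 - 1/809) = 1/(232225067/809) = 809/232225067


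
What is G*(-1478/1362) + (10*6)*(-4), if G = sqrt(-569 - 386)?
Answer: -240 - 739*I*sqrt(955)/681 ≈ -240.0 - 33.535*I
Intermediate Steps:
G = I*sqrt(955) (G = sqrt(-955) = I*sqrt(955) ≈ 30.903*I)
G*(-1478/1362) + (10*6)*(-4) = (I*sqrt(955))*(-1478/1362) + (10*6)*(-4) = (I*sqrt(955))*(-1478*1/1362) + 60*(-4) = (I*sqrt(955))*(-739/681) - 240 = -739*I*sqrt(955)/681 - 240 = -240 - 739*I*sqrt(955)/681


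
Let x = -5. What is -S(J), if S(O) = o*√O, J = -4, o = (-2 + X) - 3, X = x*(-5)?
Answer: -40*I ≈ -40.0*I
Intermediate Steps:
X = 25 (X = -5*(-5) = 25)
o = 20 (o = (-2 + 25) - 3 = 23 - 3 = 20)
S(O) = 20*√O
-S(J) = -20*√(-4) = -20*2*I = -40*I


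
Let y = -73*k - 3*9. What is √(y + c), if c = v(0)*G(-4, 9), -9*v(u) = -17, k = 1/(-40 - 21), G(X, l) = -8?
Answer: I*√1370182/183 ≈ 6.3964*I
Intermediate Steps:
k = -1/61 (k = 1/(-61) = -1/61 ≈ -0.016393)
v(u) = 17/9 (v(u) = -⅑*(-17) = 17/9)
y = -1574/61 (y = -73*(-1/61) - 3*9 = 73/61 - 27 = -1574/61 ≈ -25.803)
c = -136/9 (c = (17/9)*(-8) = -136/9 ≈ -15.111)
√(y + c) = √(-1574/61 - 136/9) = √(-22462/549) = I*√1370182/183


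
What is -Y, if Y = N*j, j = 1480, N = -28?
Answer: 41440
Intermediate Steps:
Y = -41440 (Y = -28*1480 = -41440)
-Y = -1*(-41440) = 41440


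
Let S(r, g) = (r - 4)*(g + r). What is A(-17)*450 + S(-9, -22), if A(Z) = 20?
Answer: 9403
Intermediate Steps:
S(r, g) = (-4 + r)*(g + r)
A(-17)*450 + S(-9, -22) = 20*450 + ((-9)**2 - 4*(-22) - 4*(-9) - 22*(-9)) = 9000 + (81 + 88 + 36 + 198) = 9000 + 403 = 9403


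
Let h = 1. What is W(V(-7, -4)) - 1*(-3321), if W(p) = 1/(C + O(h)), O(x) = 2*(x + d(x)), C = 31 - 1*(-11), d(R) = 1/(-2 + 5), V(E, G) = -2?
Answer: 445017/134 ≈ 3321.0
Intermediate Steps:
d(R) = ⅓ (d(R) = 1/3 = ⅓)
C = 42 (C = 31 + 11 = 42)
O(x) = ⅔ + 2*x (O(x) = 2*(x + ⅓) = 2*(⅓ + x) = ⅔ + 2*x)
W(p) = 3/134 (W(p) = 1/(42 + (⅔ + 2*1)) = 1/(42 + (⅔ + 2)) = 1/(42 + 8/3) = 1/(134/3) = 3/134)
W(V(-7, -4)) - 1*(-3321) = 3/134 - 1*(-3321) = 3/134 + 3321 = 445017/134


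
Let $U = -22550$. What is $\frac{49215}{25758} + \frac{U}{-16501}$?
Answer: $\frac{464313205}{141677586} \approx 3.2773$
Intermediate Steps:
$\frac{49215}{25758} + \frac{U}{-16501} = \frac{49215}{25758} - \frac{22550}{-16501} = 49215 \cdot \frac{1}{25758} - - \frac{22550}{16501} = \frac{16405}{8586} + \frac{22550}{16501} = \frac{464313205}{141677586}$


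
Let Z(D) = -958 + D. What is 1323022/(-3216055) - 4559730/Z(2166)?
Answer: -7332970337863/1942497220 ≈ -3775.0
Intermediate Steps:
1323022/(-3216055) - 4559730/Z(2166) = 1323022/(-3216055) - 4559730/(-958 + 2166) = 1323022*(-1/3216055) - 4559730/1208 = -1323022/3216055 - 4559730*1/1208 = -1323022/3216055 - 2279865/604 = -7332970337863/1942497220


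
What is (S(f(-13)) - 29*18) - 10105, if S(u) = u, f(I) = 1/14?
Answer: -148777/14 ≈ -10627.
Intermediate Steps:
f(I) = 1/14
(S(f(-13)) - 29*18) - 10105 = (1/14 - 29*18) - 10105 = (1/14 - 522) - 10105 = -7307/14 - 10105 = -148777/14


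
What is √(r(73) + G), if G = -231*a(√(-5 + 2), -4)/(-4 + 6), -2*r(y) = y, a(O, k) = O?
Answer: √(-146 - 462*I*√3)/2 ≈ 9.1339 - 10.951*I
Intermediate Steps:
r(y) = -y/2
G = -231*I*√3/2 (G = -231*√(-5 + 2)/(-4 + 6) = -231*√(-3)/2 = -231*I*√3/2 ≈ -200.05*I)
√(r(73) + G) = √(-½*73 - 231*I*√3/2) = √(-73/2 - 231*I*√3/2)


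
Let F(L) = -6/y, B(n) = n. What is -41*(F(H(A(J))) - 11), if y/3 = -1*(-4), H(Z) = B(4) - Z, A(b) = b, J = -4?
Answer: 943/2 ≈ 471.50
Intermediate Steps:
H(Z) = 4 - Z
y = 12 (y = 3*(-1*(-4)) = 3*4 = 12)
F(L) = -½ (F(L) = -6/12 = -6*1/12 = -½)
-41*(F(H(A(J))) - 11) = -41*(-½ - 11) = -41*(-23/2) = 943/2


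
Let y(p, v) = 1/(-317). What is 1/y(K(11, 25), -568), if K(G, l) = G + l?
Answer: -317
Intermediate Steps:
y(p, v) = -1/317
1/y(K(11, 25), -568) = 1/(-1/317) = -317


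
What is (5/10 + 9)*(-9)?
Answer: -171/2 ≈ -85.500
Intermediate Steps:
(5/10 + 9)*(-9) = (5*(1/10) + 9)*(-9) = (1/2 + 9)*(-9) = (19/2)*(-9) = -171/2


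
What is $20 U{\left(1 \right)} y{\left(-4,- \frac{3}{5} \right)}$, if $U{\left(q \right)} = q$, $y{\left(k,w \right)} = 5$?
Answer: $100$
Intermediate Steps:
$20 U{\left(1 \right)} y{\left(-4,- \frac{3}{5} \right)} = 20 \cdot 1 \cdot 5 = 20 \cdot 5 = 100$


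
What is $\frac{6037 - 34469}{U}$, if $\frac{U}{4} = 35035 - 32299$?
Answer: $- \frac{1777}{684} \approx -2.598$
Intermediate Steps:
$U = 10944$ ($U = 4 \left(35035 - 32299\right) = 4 \cdot 2736 = 10944$)
$\frac{6037 - 34469}{U} = \frac{6037 - 34469}{10944} = \left(6037 - 34469\right) \frac{1}{10944} = \left(-28432\right) \frac{1}{10944} = - \frac{1777}{684}$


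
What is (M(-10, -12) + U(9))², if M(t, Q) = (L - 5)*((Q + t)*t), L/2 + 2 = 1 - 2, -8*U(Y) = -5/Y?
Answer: 30357835225/5184 ≈ 5.8561e+6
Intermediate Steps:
U(Y) = 5/(8*Y) (U(Y) = -(-5)/(8*Y) = 5/(8*Y))
L = -6 (L = -4 + 2*(1 - 2) = -4 + 2*(-1) = -4 - 2 = -6)
M(t, Q) = -11*t*(Q + t) (M(t, Q) = (-6 - 5)*((Q + t)*t) = -11*t*(Q + t))
(M(-10, -12) + U(9))² = (-11*(-10)*(-12 - 10) + (5/8)/9)² = (-11*(-10)*(-22) + (5/8)*(⅑))² = (-2420 + 5/72)² = (-174235/72)² = 30357835225/5184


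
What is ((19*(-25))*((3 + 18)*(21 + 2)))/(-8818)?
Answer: 229425/8818 ≈ 26.018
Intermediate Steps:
((19*(-25))*((3 + 18)*(21 + 2)))/(-8818) = -9975*23*(-1/8818) = -475*483*(-1/8818) = -229425*(-1/8818) = 229425/8818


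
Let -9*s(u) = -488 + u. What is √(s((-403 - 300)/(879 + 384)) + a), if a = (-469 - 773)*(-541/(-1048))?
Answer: I*√578346927569727/992718 ≈ 24.225*I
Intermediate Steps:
s(u) = 488/9 - u/9 (s(u) = -(-488 + u)/9 = 488/9 - u/9)
a = -335961/524 (a = -(-671922)*(-1)/1048 = -1242*541/1048 = -335961/524 ≈ -641.15)
√(s((-403 - 300)/(879 + 384)) + a) = √((488/9 - (-403 - 300)/(9*(879 + 384))) - 335961/524) = √((488/9 - (-703)/(9*1263)) - 335961/524) = √((488/9 - ⅑*(-703/1263)) - 335961/524) = √((488/9 + 703/11367) - 335961/524) = √(617047/11367 - 335961/524) = √(-3495536059/5956308) = I*√578346927569727/992718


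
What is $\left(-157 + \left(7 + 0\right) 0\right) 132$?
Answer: $-20724$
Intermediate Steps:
$\left(-157 + \left(7 + 0\right) 0\right) 132 = \left(-157 + 7 \cdot 0\right) 132 = \left(-157 + 0\right) 132 = \left(-157\right) 132 = -20724$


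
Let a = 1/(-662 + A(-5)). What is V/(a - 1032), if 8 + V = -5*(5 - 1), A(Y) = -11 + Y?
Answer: 18984/699697 ≈ 0.027132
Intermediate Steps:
V = -28 (V = -8 - 5*(5 - 1) = -8 - 5*4 = -8 - 20 = -28)
a = -1/678 (a = 1/(-662 + (-11 - 5)) = 1/(-662 - 16) = 1/(-678) = -1/678 ≈ -0.0014749)
V/(a - 1032) = -28/(-1/678 - 1032) = -28/(-699697/678) = -678/699697*(-28) = 18984/699697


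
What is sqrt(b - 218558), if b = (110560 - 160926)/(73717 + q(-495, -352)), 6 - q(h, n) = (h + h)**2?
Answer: 20*I*sqrt(448873905290095)/906377 ≈ 467.5*I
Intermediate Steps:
q(h, n) = 6 - 4*h**2 (q(h, n) = 6 - (h + h)**2 = 6 - (2*h)**2 = 6 - 4*h**2)
b = 50366/906377 (b = (110560 - 160926)/(73717 + (6 - 4*(-495)**2)) = -50366/(73717 + (6 - 4*245025)) = -50366/(73717 + (6 - 980100)) = -50366/(73717 - 980094) = -50366/(-906377) = -50366*(-1/906377) = 50366/906377 ≈ 0.055568)
sqrt(b - 218558) = sqrt(50366/906377 - 218558) = sqrt(-198095894000/906377) = 20*I*sqrt(448873905290095)/906377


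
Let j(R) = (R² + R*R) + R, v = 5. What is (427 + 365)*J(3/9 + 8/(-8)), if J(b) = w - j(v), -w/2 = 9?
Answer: -57816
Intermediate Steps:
w = -18 (w = -2*9 = -18)
j(R) = R + 2*R² (j(R) = (R² + R²) + R = 2*R² + R = R + 2*R²)
J(b) = -73 (J(b) = -18 - 5*(1 + 2*5) = -18 - 5*(1 + 10) = -18 - 5*11 = -18 - 1*55 = -18 - 55 = -73)
(427 + 365)*J(3/9 + 8/(-8)) = (427 + 365)*(-73) = 792*(-73) = -57816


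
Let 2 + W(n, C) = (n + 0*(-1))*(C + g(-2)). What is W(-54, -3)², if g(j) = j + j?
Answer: 141376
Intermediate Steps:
g(j) = 2*j
W(n, C) = -2 + n*(-4 + C) (W(n, C) = -2 + (n + 0*(-1))*(C + 2*(-2)) = -2 + (n + 0)*(C - 4) = -2 + n*(-4 + C))
W(-54, -3)² = (-2 - 4*(-54) - 3*(-54))² = (-2 + 216 + 162)² = 376² = 141376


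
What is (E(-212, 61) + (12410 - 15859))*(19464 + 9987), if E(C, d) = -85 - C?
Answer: -97836222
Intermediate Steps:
(E(-212, 61) + (12410 - 15859))*(19464 + 9987) = ((-85 - 1*(-212)) + (12410 - 15859))*(19464 + 9987) = ((-85 + 212) - 3449)*29451 = (127 - 3449)*29451 = -3322*29451 = -97836222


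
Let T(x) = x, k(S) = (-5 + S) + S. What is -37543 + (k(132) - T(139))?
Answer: -37423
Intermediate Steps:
k(S) = -5 + 2*S
-37543 + (k(132) - T(139)) = -37543 + ((-5 + 2*132) - 1*139) = -37543 + ((-5 + 264) - 139) = -37543 + (259 - 139) = -37543 + 120 = -37423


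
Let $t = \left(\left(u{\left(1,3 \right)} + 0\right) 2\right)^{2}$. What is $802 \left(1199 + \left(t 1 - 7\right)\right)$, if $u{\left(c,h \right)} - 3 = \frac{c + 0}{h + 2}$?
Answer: $\frac{24720848}{25} \approx 9.8883 \cdot 10^{5}$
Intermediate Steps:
$u{\left(c,h \right)} = 3 + \frac{c}{2 + h}$ ($u{\left(c,h \right)} = 3 + \frac{c + 0}{h + 2} = 3 + \frac{c}{2 + h}$)
$t = \frac{1024}{25}$ ($t = \left(\left(\frac{6 + 1 + 3 \cdot 3}{2 + 3} + 0\right) 2\right)^{2} = \left(\left(\frac{6 + 1 + 9}{5} + 0\right) 2\right)^{2} = \left(\left(\frac{1}{5} \cdot 16 + 0\right) 2\right)^{2} = \left(\left(\frac{16}{5} + 0\right) 2\right)^{2} = \left(\frac{16}{5} \cdot 2\right)^{2} = \left(\frac{32}{5}\right)^{2} = \frac{1024}{25} \approx 40.96$)
$802 \left(1199 + \left(t 1 - 7\right)\right) = 802 \left(1199 + \left(\frac{1024}{25} \cdot 1 - 7\right)\right) = 802 \left(1199 + \left(\frac{1024}{25} - 7\right)\right) = 802 \left(1199 + \frac{849}{25}\right) = 802 \cdot \frac{30824}{25} = \frac{24720848}{25}$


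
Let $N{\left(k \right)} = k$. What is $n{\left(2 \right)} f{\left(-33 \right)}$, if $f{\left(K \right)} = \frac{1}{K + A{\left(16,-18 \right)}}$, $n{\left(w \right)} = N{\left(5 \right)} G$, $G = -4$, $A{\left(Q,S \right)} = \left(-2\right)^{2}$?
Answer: $\frac{20}{29} \approx 0.68966$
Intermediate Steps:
$A{\left(Q,S \right)} = 4$
$n{\left(w \right)} = -20$ ($n{\left(w \right)} = 5 \left(-4\right) = -20$)
$f{\left(K \right)} = \frac{1}{4 + K}$ ($f{\left(K \right)} = \frac{1}{K + 4} = \frac{1}{4 + K}$)
$n{\left(2 \right)} f{\left(-33 \right)} = - \frac{20}{4 - 33} = - \frac{20}{-29} = \left(-20\right) \left(- \frac{1}{29}\right) = \frac{20}{29}$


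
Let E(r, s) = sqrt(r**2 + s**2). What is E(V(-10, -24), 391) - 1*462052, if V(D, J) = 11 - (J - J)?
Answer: -462052 + sqrt(153002) ≈ -4.6166e+5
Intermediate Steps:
V(D, J) = 11 (V(D, J) = 11 - 1*0 = 11 + 0 = 11)
E(V(-10, -24), 391) - 1*462052 = sqrt(11**2 + 391**2) - 1*462052 = sqrt(121 + 152881) - 462052 = sqrt(153002) - 462052 = -462052 + sqrt(153002)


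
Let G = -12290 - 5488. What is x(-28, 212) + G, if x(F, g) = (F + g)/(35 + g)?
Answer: -4390982/247 ≈ -17777.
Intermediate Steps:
x(F, g) = (F + g)/(35 + g)
G = -17778
x(-28, 212) + G = (-28 + 212)/(35 + 212) - 17778 = 184/247 - 17778 = -4390982/247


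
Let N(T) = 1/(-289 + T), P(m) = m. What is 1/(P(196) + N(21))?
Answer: 268/52527 ≈ 0.0051021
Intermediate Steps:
1/(P(196) + N(21)) = 1/(196 + 1/(-289 + 21)) = 1/(196 + 1/(-268)) = 1/(196 - 1/268) = 1/(52527/268) = 268/52527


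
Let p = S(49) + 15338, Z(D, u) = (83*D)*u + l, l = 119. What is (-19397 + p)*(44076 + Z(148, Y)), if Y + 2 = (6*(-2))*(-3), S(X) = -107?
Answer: -1924071266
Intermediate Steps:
Y = 34 (Y = -2 + (6*(-2))*(-3) = -2 - 12*(-3) = -2 + 36 = 34)
Z(D, u) = 119 + 83*D*u (Z(D, u) = (83*D)*u + 119 = 83*D*u + 119 = 119 + 83*D*u)
p = 15231 (p = -107 + 15338 = 15231)
(-19397 + p)*(44076 + Z(148, Y)) = (-19397 + 15231)*(44076 + (119 + 83*148*34)) = -4166*(44076 + (119 + 417656)) = -4166*(44076 + 417775) = -4166*461851 = -1924071266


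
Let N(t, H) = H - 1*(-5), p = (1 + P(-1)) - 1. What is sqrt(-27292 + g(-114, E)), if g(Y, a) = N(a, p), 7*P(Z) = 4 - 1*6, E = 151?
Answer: I*sqrt(1337077)/7 ≈ 165.19*I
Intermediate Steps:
P(Z) = -2/7 (P(Z) = (4 - 1*6)/7 = (4 - 6)/7 = (1/7)*(-2) = -2/7)
p = -2/7 (p = (1 - 2/7) - 1 = 5/7 - 1 = -2/7 ≈ -0.28571)
N(t, H) = 5 + H (N(t, H) = H + 5 = 5 + H)
g(Y, a) = 33/7 (g(Y, a) = 5 - 2/7 = 33/7)
sqrt(-27292 + g(-114, E)) = sqrt(-27292 + 33/7) = sqrt(-191011/7) = I*sqrt(1337077)/7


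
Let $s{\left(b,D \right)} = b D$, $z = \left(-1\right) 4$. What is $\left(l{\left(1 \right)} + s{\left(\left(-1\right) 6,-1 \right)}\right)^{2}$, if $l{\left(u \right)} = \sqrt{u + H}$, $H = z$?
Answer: $\left(6 + i \sqrt{3}\right)^{2} \approx 33.0 + 20.785 i$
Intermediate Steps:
$z = -4$
$H = -4$
$l{\left(u \right)} = \sqrt{-4 + u}$ ($l{\left(u \right)} = \sqrt{u - 4} = \sqrt{-4 + u}$)
$s{\left(b,D \right)} = D b$
$\left(l{\left(1 \right)} + s{\left(\left(-1\right) 6,-1 \right)}\right)^{2} = \left(\sqrt{-4 + 1} - \left(-1\right) 6\right)^{2} = \left(\sqrt{-3} - -6\right)^{2} = \left(i \sqrt{3} + 6\right)^{2} = \left(6 + i \sqrt{3}\right)^{2}$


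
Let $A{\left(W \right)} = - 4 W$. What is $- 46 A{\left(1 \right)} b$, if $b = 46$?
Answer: $8464$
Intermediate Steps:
$- 46 A{\left(1 \right)} b = - 46 \left(\left(-4\right) 1\right) 46 = \left(-46\right) \left(-4\right) 46 = 184 \cdot 46 = 8464$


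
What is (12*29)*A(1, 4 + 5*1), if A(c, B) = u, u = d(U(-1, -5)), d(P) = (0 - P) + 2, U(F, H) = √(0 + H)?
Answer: 696 - 348*I*√5 ≈ 696.0 - 778.15*I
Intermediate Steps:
U(F, H) = √H
d(P) = 2 - P (d(P) = -P + 2 = 2 - P)
u = 2 - I*√5 (u = 2 - √(-5) = 2 - I*√5 ≈ 2.0 - 2.2361*I)
A(c, B) = 2 - I*√5
(12*29)*A(1, 4 + 5*1) = (12*29)*(2 - I*√5) = 348*(2 - I*√5) = 696 - 348*I*√5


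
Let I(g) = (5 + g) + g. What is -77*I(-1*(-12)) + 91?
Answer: -2142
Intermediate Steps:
I(g) = 5 + 2*g
-77*I(-1*(-12)) + 91 = -77*(5 + 2*(-1*(-12))) + 91 = -77*(5 + 2*12) + 91 = -77*(5 + 24) + 91 = -77*29 + 91 = -2233 + 91 = -2142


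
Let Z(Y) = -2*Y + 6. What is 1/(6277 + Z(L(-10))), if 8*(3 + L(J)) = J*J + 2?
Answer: 2/12527 ≈ 0.00015966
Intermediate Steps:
L(J) = -11/4 + J**2/8 (L(J) = -3 + (J*J + 2)/8 = -3 + (J**2 + 2)/8 = -3 + (2 + J**2)/8 = -3 + (1/4 + J**2/8) = -11/4 + J**2/8)
Z(Y) = 6 - 2*Y
1/(6277 + Z(L(-10))) = 1/(6277 + (6 - 2*(-11/4 + (1/8)*(-10)**2))) = 1/(6277 + (6 - 2*(-11/4 + (1/8)*100))) = 1/(6277 + (6 - 2*(-11/4 + 25/2))) = 1/(6277 + (6 - 2*39/4)) = 1/(6277 + (6 - 39/2)) = 1/(6277 - 27/2) = 1/(12527/2) = 2/12527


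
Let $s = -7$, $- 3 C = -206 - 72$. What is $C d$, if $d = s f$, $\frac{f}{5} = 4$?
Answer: $- \frac{38920}{3} \approx -12973.0$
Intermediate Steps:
$C = \frac{278}{3}$ ($C = - \frac{-206 - 72}{3} = \left(- \frac{1}{3}\right) \left(-278\right) = \frac{278}{3} \approx 92.667$)
$f = 20$ ($f = 5 \cdot 4 = 20$)
$d = -140$ ($d = \left(-7\right) 20 = -140$)
$C d = \frac{278}{3} \left(-140\right) = - \frac{38920}{3}$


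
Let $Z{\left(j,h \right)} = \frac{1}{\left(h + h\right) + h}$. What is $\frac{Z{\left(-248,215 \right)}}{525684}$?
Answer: $\frac{1}{339066180} \approx 2.9493 \cdot 10^{-9}$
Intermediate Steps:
$Z{\left(j,h \right)} = \frac{1}{3 h}$ ($Z{\left(j,h \right)} = \frac{1}{2 h + h} = \frac{1}{3 h}$)
$\frac{Z{\left(-248,215 \right)}}{525684} = \frac{\frac{1}{3} \cdot \frac{1}{215}}{525684} = \frac{1}{3} \cdot \frac{1}{215} \cdot \frac{1}{525684} = \frac{1}{645} \cdot \frac{1}{525684} = \frac{1}{339066180}$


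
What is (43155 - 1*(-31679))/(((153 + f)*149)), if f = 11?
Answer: 37417/12218 ≈ 3.0625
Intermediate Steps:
(43155 - 1*(-31679))/(((153 + f)*149)) = (43155 - 1*(-31679))/(((153 + 11)*149)) = (43155 + 31679)/((164*149)) = 74834/24436 = 74834*(1/24436) = 37417/12218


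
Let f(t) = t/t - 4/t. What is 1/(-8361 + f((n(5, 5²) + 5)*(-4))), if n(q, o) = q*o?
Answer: -130/1086799 ≈ -0.00011962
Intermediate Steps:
n(q, o) = o*q
f(t) = 1 - 4/t
1/(-8361 + f((n(5, 5²) + 5)*(-4))) = 1/(-8361 + (-4 + (5²*5 + 5)*(-4))/(((5²*5 + 5)*(-4)))) = 1/(-8361 + (-4 + (25*5 + 5)*(-4))/(((25*5 + 5)*(-4)))) = 1/(-8361 + (-4 + (125 + 5)*(-4))/(((125 + 5)*(-4)))) = 1/(-8361 + (-4 + 130*(-4))/((130*(-4)))) = 1/(-8361 + (-4 - 520)/(-520)) = 1/(-8361 - 1/520*(-524)) = 1/(-8361 + 131/130) = 1/(-1086799/130) = -130/1086799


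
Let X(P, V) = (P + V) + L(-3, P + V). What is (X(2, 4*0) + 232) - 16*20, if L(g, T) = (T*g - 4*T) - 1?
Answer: -101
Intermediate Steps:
L(g, T) = -1 - 4*T + T*g (L(g, T) = (-4*T + T*g) - 1 = -1 - 4*T + T*g)
X(P, V) = -1 - 6*P - 6*V (X(P, V) = (P + V) + (-1 - 4*(P + V) + (P + V)*(-3)) = (P + V) + (-1 + (-4*P - 4*V) + (-3*P - 3*V)) = (P + V) + (-1 - 7*P - 7*V) = -1 - 6*P - 6*V)
(X(2, 4*0) + 232) - 16*20 = ((-1 - 6*2 - 24*0) + 232) - 16*20 = ((-1 - 12 - 6*0) + 232) - 320 = ((-1 - 12 + 0) + 232) - 320 = (-13 + 232) - 320 = 219 - 320 = -101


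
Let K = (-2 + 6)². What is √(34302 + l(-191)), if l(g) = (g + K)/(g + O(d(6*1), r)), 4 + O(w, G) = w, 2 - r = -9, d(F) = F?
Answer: √2778537/9 ≈ 185.21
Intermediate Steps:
r = 11 (r = 2 - 1*(-9) = 2 + 9 = 11)
K = 16 (K = 4² = 16)
O(w, G) = -4 + w
l(g) = (16 + g)/(2 + g) (l(g) = (g + 16)/(g + (-4 + 6*1)) = (16 + g)/(g + (-4 + 6)) = (16 + g)/(g + 2) = (16 + g)/(2 + g))
√(34302 + l(-191)) = √(34302 + (16 - 191)/(2 - 191)) = √(34302 - 175/(-189)) = √(34302 - 1/189*(-175)) = √(34302 + 25/27) = √(926179/27) = √2778537/9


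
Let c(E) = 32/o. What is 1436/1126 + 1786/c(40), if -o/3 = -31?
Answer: 46768075/9008 ≈ 5191.8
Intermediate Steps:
o = 93 (o = -3*(-31) = 93)
c(E) = 32/93
1436/1126 + 1786/c(40) = 1436/1126 + 1786/(32/93) = 1436*(1/1126) + 1786*(93/32) = 718/563 + 83049/16 = 46768075/9008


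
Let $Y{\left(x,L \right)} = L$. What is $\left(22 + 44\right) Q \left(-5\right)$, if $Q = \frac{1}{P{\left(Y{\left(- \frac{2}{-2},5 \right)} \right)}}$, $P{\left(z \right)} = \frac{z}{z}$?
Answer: $-330$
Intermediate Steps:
$P{\left(z \right)} = 1$
$Q = 1$ ($Q = 1^{-1} = 1$)
$\left(22 + 44\right) Q \left(-5\right) = \left(22 + 44\right) 1 \left(-5\right) = 66 \cdot 1 \left(-5\right) = 66 \left(-5\right) = -330$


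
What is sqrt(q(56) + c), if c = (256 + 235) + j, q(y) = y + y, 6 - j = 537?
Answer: 6*sqrt(2) ≈ 8.4853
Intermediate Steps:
j = -531 (j = 6 - 1*537 = 6 - 537 = -531)
q(y) = 2*y
c = -40 (c = (256 + 235) - 531 = 491 - 531 = -40)
sqrt(q(56) + c) = sqrt(2*56 - 40) = sqrt(112 - 40) = sqrt(72) = 6*sqrt(2)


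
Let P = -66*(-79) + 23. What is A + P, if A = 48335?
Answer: 53572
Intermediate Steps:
P = 5237 (P = 5214 + 23 = 5237)
A + P = 48335 + 5237 = 53572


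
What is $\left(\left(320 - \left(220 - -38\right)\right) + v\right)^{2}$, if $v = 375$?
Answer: $190969$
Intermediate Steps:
$\left(\left(320 - \left(220 - -38\right)\right) + v\right)^{2} = \left(\left(320 - \left(220 - -38\right)\right) + 375\right)^{2} = \left(\left(320 - \left(220 + 38\right)\right) + 375\right)^{2} = \left(\left(320 - 258\right) + 375\right)^{2} = \left(62 + 375\right)^{2} = 437^{2} = 190969$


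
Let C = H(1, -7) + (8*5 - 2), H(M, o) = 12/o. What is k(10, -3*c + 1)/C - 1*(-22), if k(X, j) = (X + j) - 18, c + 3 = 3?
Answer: 5539/254 ≈ 21.807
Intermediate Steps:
c = 0 (c = -3 + 3 = 0)
C = 254/7 (C = 12/(-7) + (8*5 - 2) = 12*(-⅐) + (40 - 2) = -12/7 + 38 = 254/7 ≈ 36.286)
k(X, j) = -18 + X + j
k(10, -3*c + 1)/C - 1*(-22) = (-18 + 10 + (-3*0 + 1))/(254/7) - 1*(-22) = (-18 + 10 + (0 + 1))*(7/254) + 22 = (-18 + 10 + 1)*(7/254) + 22 = -7*7/254 + 22 = -49/254 + 22 = 5539/254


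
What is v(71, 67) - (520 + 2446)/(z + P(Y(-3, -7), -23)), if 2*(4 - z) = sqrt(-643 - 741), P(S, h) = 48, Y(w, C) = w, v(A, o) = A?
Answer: 31159/1525 - 1483*I*sqrt(346)/1525 ≈ 20.432 - 18.089*I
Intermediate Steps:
z = 4 - I*sqrt(346) (z = 4 - sqrt(-643 - 741)/2 = 4 - I*sqrt(346) ≈ 4.0 - 18.601*I)
v(71, 67) - (520 + 2446)/(z + P(Y(-3, -7), -23)) = 71 - (520 + 2446)/((4 - I*sqrt(346)) + 48) = 71 - 2966/(52 - I*sqrt(346))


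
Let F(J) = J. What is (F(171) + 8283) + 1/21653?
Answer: 183054463/21653 ≈ 8454.0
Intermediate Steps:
(F(171) + 8283) + 1/21653 = (171 + 8283) + 1/21653 = 8454 + 1/21653 = 183054463/21653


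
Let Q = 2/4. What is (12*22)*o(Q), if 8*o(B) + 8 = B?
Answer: -495/2 ≈ -247.50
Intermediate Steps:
Q = ½ (Q = 2*(¼) = ½ ≈ 0.50000)
o(B) = -1 + B/8
(12*22)*o(Q) = (12*22)*(-1 + (⅛)*(½)) = 264*(-1 + 1/16) = 264*(-15/16) = -495/2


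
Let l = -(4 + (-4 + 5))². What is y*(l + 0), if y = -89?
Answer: 2225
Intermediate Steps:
l = -25 (l = -(4 + 1)² = -1*5² = -1*25 = -25)
y*(l + 0) = -89*(-25 + 0) = -89*(-25) = 2225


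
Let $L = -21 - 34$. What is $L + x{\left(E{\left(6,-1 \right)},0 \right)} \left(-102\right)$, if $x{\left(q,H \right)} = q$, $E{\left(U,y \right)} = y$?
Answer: $47$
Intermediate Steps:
$L = -55$ ($L = -21 - 34 = -55$)
$L + x{\left(E{\left(6,-1 \right)},0 \right)} \left(-102\right) = -55 - -102 = -55 + 102 = 47$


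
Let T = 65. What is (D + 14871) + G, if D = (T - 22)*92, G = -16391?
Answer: 2436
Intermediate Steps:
D = 3956 (D = (65 - 22)*92 = 43*92 = 3956)
(D + 14871) + G = (3956 + 14871) - 16391 = 18827 - 16391 = 2436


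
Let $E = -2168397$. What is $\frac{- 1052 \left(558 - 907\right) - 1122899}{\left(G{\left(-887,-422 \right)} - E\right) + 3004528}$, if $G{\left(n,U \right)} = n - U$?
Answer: $- \frac{755751}{5172460} \approx -0.14611$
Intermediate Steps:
$\frac{- 1052 \left(558 - 907\right) - 1122899}{\left(G{\left(-887,-422 \right)} - E\right) + 3004528} = \frac{- 1052 \left(558 - 907\right) - 1122899}{\left(\left(-887 - -422\right) - -2168397\right) + 3004528} = \frac{\left(-1052\right) \left(-349\right) - 1122899}{\left(\left(-887 + 422\right) + 2168397\right) + 3004528} = \frac{367148 - 1122899}{\left(-465 + 2168397\right) + 3004528} = - \frac{755751}{2167932 + 3004528} = - \frac{755751}{5172460}$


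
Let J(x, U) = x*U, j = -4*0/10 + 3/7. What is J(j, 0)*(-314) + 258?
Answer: 258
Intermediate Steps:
j = 3/7 (j = 0*(1/10) + 3*(1/7) = 0 + 3/7 = 3/7 ≈ 0.42857)
J(x, U) = U*x
J(j, 0)*(-314) + 258 = (0*(3/7))*(-314) + 258 = 0*(-314) + 258 = 0 + 258 = 258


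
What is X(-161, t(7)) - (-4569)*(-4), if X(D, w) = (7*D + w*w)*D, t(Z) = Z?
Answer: 155282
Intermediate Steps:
X(D, w) = D*(w² + 7*D) (X(D, w) = (7*D + w²)*D = (w² + 7*D)*D = D*(w² + 7*D))
X(-161, t(7)) - (-4569)*(-4) = -161*(7² + 7*(-161)) - (-4569)*(-4) = -161*(49 - 1127) - 1*18276 = -161*(-1078) - 18276 = 173558 - 18276 = 155282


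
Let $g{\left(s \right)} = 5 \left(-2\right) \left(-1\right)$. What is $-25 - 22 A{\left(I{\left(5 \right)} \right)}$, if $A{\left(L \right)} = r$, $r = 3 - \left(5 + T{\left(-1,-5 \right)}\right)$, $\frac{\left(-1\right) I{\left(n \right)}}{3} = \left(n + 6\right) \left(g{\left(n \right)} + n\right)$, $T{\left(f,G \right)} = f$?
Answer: $-3$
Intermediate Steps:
$g{\left(s \right)} = 10$ ($g{\left(s \right)} = \left(-10\right) \left(-1\right) = 10$)
$I{\left(n \right)} = - 3 \left(6 + n\right) \left(10 + n\right)$ ($I{\left(n \right)} = - 3 \left(n + 6\right) \left(10 + n\right) = - 3 \left(6 + n\right) \left(10 + n\right)$)
$r = -1$ ($r = 3 - \left(5 - 1\right) = 3 - 4 = -1$)
$A{\left(L \right)} = -1$
$-25 - 22 A{\left(I{\left(5 \right)} \right)} = -25 - -22 = -25 + 22 = -3$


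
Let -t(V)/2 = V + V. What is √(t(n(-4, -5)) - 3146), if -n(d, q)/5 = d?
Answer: I*√3226 ≈ 56.798*I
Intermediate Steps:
n(d, q) = -5*d
t(V) = -4*V (t(V) = -2*(V + V) = -4*V)
√(t(n(-4, -5)) - 3146) = √(-(-20)*(-4) - 3146) = √(-4*20 - 3146) = √(-80 - 3146) = √(-3226) = I*√3226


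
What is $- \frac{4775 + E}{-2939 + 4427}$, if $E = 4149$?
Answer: $- \frac{2231}{372} \approx -5.9973$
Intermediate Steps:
$- \frac{4775 + E}{-2939 + 4427} = - \frac{4775 + 4149}{-2939 + 4427} = - \frac{8924}{1488} = \left(-1\right) \frac{2231}{372} = - \frac{2231}{372}$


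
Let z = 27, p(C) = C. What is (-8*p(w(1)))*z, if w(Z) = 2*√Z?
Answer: -432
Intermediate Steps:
(-8*p(w(1)))*z = -16*√1*27 = -16*27 = -432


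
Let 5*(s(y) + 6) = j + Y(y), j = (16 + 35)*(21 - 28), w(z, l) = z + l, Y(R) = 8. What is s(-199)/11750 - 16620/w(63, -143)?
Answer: 24409867/117500 ≈ 207.74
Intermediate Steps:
w(z, l) = l + z
j = -357 (j = 51*(-7) = -357)
s(y) = -379/5 (s(y) = -6 + (-357 + 8)/5 = -6 + (⅕)*(-349) = -6 - 349/5 = -379/5)
s(-199)/11750 - 16620/w(63, -143) = -379/5/11750 - 16620/(-143 + 63) = -379/5*1/11750 - 16620/(-80) = -379/58750 - 16620*(-1/80) = -379/58750 + 831/4 = 24409867/117500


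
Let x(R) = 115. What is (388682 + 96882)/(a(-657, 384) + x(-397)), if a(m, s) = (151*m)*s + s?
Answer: -485564/38094989 ≈ -0.012746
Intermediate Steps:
a(m, s) = s + 151*m*s (a(m, s) = 151*m*s + s = s + 151*m*s)
(388682 + 96882)/(a(-657, 384) + x(-397)) = (388682 + 96882)/(384*(1 + 151*(-657)) + 115) = 485564/(384*(1 - 99207) + 115) = 485564/(384*(-99206) + 115) = 485564/(-38095104 + 115) = 485564/(-38094989) = 485564*(-1/38094989) = -485564/38094989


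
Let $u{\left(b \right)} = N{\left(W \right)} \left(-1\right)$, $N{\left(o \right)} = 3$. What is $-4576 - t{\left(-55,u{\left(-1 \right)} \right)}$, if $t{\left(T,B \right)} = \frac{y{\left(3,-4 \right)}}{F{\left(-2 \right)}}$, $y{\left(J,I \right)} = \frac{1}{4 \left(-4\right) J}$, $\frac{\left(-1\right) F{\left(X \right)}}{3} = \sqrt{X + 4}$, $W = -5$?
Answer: $-4576 - \frac{\sqrt{2}}{288} \approx -4576.0$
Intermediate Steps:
$u{\left(b \right)} = -3$ ($u{\left(b \right)} = 3 \left(-1\right) = -3$)
$F{\left(X \right)} = - 3 \sqrt{4 + X}$ ($F{\left(X \right)} = - 3 \sqrt{X + 4} = - 3 \sqrt{4 + X}$)
$y{\left(J,I \right)} = - \frac{1}{16 J}$ ($y{\left(J,I \right)} = \frac{1}{\left(-16\right) J} = - \frac{1}{16 J}$)
$t{\left(T,B \right)} = \frac{\sqrt{2}}{288}$ ($t{\left(T,B \right)} = \frac{\left(- \frac{1}{16}\right) \frac{1}{3}}{\left(-3\right) \sqrt{4 - 2}} = \frac{\left(- \frac{1}{16}\right) \frac{1}{3}}{\left(-3\right) \sqrt{2}} = - \frac{\left(- \frac{1}{6}\right) \sqrt{2}}{48} = \frac{\sqrt{2}}{288}$)
$-4576 - t{\left(-55,u{\left(-1 \right)} \right)} = -4576 - \frac{\sqrt{2}}{288}$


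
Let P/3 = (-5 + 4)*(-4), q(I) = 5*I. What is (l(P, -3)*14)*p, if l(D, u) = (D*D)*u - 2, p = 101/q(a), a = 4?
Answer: -153419/5 ≈ -30684.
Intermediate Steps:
P = 12 (P = 3*((-5 + 4)*(-4)) = 3*(-1*(-4)) = 3*4 = 12)
p = 101/20 (p = 101/((5*4)) = 101/20 ≈ 5.0500)
l(D, u) = -2 + u*D² (l(D, u) = D²*u - 2 = u*D² - 2 = -2 + u*D²)
(l(P, -3)*14)*p = ((-2 - 3*12²)*14)*(101/20) = ((-2 - 3*144)*14)*(101/20) = ((-2 - 432)*14)*(101/20) = -434*14*(101/20) = -6076*101/20 = -153419/5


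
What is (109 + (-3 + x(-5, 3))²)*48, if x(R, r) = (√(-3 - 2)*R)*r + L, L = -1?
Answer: -48000 + 5760*I*√5 ≈ -48000.0 + 12880.0*I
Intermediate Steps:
x(R, r) = -1 + I*R*r*√5 (x(R, r) = (√(-3 - 2)*R)*r - 1 = (√(-5)*R)*r - 1 = ((I*√5)*R)*r - 1 = (I*R*√5)*r - 1 = I*R*r*√5 - 1 = -1 + I*R*r*√5)
(109 + (-3 + x(-5, 3))²)*48 = (109 + (-3 + (-1 + I*(-5)*3*√5))²)*48 = (109 + (-3 + (-1 - 15*I*√5))²)*48 = (109 + (-4 - 15*I*√5)²)*48 = 5232 + 48*(-4 - 15*I*√5)²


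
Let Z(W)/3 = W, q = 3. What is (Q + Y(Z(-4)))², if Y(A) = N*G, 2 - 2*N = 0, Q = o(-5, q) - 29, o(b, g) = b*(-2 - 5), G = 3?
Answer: 81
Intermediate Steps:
Z(W) = 3*W
o(b, g) = -7*b (o(b, g) = b*(-7) = -7*b)
Q = 6 (Q = -7*(-5) - 29 = 35 - 29 = 6)
N = 1 (N = 1 - ½*0 = 1 + 0 = 1)
Y(A) = 3 (Y(A) = 1*3 = 3)
(Q + Y(Z(-4)))² = (6 + 3)² = 9² = 81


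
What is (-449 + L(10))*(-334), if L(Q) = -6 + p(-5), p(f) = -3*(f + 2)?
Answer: 148964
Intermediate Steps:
p(f) = -6 - 3*f (p(f) = -3*(2 + f) = -6 - 3*f)
L(Q) = 3 (L(Q) = -6 + (-6 - 3*(-5)) = -6 + (-6 + 15) = -6 + 9 = 3)
(-449 + L(10))*(-334) = (-449 + 3)*(-334) = -446*(-334) = 148964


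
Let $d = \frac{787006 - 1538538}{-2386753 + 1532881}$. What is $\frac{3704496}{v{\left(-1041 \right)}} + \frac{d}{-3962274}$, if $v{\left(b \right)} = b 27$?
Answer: $- \frac{116049334046016539}{880497273187512} \approx -131.8$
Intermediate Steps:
$d = \frac{187883}{213468}$ ($d = - \frac{751532}{-853872} = \left(-751532\right) \left(- \frac{1}{853872}\right) = \frac{187883}{213468} \approx 0.88015$)
$v{\left(b \right)} = 27 b$
$\frac{3704496}{v{\left(-1041 \right)}} + \frac{d}{-3962274} = \frac{3704496}{27 \left(-1041\right)} + \frac{187883}{213468 \left(-3962274\right)} = \frac{3704496}{-28107} + \frac{187883}{213468} \left(- \frac{1}{3962274}\right) = 3704496 \left(- \frac{1}{28107}\right) - \frac{187883}{845818706232} = - \frac{1234832}{9369} - \frac{187883}{845818706232} = - \frac{116049334046016539}{880497273187512}$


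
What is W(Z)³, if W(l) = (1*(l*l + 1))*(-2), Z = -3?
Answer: -8000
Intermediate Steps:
W(l) = -2 - 2*l² (W(l) = (1*(l² + 1))*(-2) = (1*(1 + l²))*(-2) = (1 + l²)*(-2) = -2 - 2*l²)
W(Z)³ = (-2 - 2*(-3)²)³ = (-2 - 2*9)³ = (-2 - 18)³ = (-20)³ = -8000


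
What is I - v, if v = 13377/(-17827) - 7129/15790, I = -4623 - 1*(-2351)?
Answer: -639203174247/281488330 ≈ -2270.8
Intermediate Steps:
I = -2272 (I = -4623 + 2351 = -2272)
v = -338311513/281488330 (v = 13377*(-1/17827) - 7129*1/15790 = -13377/17827 - 7129/15790 = -338311513/281488330 ≈ -1.2019)
I - v = -2272 - 1*(-338311513/281488330) = -2272 + 338311513/281488330 = -639203174247/281488330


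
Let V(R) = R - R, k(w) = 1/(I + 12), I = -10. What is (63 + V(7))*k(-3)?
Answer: 63/2 ≈ 31.500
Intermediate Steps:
k(w) = ½ (k(w) = 1/(-10 + 12) = 1/2 = ½)
V(R) = 0
(63 + V(7))*k(-3) = (63 + 0)*(½) = 63*(½) = 63/2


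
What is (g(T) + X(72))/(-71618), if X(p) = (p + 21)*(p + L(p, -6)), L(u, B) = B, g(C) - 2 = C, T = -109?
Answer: -6031/71618 ≈ -0.084211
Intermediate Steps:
g(C) = 2 + C
X(p) = (-6 + p)*(21 + p) (X(p) = (p + 21)*(p - 6) = (21 + p)*(-6 + p) = (-6 + p)*(21 + p))
(g(T) + X(72))/(-71618) = ((2 - 109) + (-126 + 72² + 15*72))/(-71618) = (-107 + (-126 + 5184 + 1080))*(-1/71618) = (-107 + 6138)*(-1/71618) = 6031*(-1/71618) = -6031/71618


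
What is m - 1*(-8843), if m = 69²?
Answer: 13604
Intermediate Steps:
m = 4761
m - 1*(-8843) = 4761 - 1*(-8843) = 4761 + 8843 = 13604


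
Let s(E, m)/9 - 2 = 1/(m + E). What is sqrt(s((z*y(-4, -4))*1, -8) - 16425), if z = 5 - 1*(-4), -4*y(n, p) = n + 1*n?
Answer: 3*I*sqrt(182290)/10 ≈ 128.09*I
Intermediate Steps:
y(n, p) = -n/2 (y(n, p) = -(n + 1*n)/4 = -(n + n)/4 = -n/2)
z = 9 (z = 5 + 4 = 9)
s(E, m) = 18 + 9/(E + m) (s(E, m) = 18 + 9/(m + E) = 18 + 9/(E + m))
sqrt(s((z*y(-4, -4))*1, -8) - 16425) = sqrt(9*(1 + 2*((9*(-1/2*(-4)))*1) + 2*(-8))/((9*(-1/2*(-4)))*1 - 8) - 16425) = sqrt(9*(1 + 2*((9*2)*1) - 16)/((9*2)*1 - 8) - 16425) = sqrt(9*(1 + 2*(18*1) - 16)/(18*1 - 8) - 16425) = sqrt(9*(1 + 2*18 - 16)/(18 - 8) - 16425) = sqrt(9*(1 + 36 - 16)/10 - 16425) = sqrt(9*(1/10)*21 - 16425) = sqrt(189/10 - 16425) = sqrt(-164061/10) = 3*I*sqrt(182290)/10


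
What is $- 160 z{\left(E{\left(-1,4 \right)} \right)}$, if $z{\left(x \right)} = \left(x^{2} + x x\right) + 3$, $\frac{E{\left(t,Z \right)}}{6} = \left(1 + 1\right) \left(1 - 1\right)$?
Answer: $-480$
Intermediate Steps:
$E{\left(t,Z \right)} = 0$ ($E{\left(t,Z \right)} = 6 \left(1 + 1\right) \left(1 - 1\right) = 6 \cdot 2 \cdot 0 = 6 \cdot 0 = 0$)
$z{\left(x \right)} = 3 + 2 x^{2}$ ($z{\left(x \right)} = \left(x^{2} + x^{2}\right) + 3 = 2 x^{2} + 3 = 3 + 2 x^{2}$)
$- 160 z{\left(E{\left(-1,4 \right)} \right)} = - 160 \left(3 + 2 \cdot 0^{2}\right) = - 160 \left(3 + 2 \cdot 0\right) = - 160 \left(3 + 0\right) = \left(-160\right) 3 = -480$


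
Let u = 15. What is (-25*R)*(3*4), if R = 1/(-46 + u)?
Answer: 300/31 ≈ 9.6774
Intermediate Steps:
R = -1/31 (R = 1/(-46 + 15) = 1/(-31) = -1/31 ≈ -0.032258)
(-25*R)*(3*4) = (-25*(-1/31))*(3*4) = (25/31)*12 = 300/31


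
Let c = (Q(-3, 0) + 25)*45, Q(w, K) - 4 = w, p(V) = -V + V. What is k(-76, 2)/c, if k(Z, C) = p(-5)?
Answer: 0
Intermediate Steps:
p(V) = 0
k(Z, C) = 0
Q(w, K) = 4 + w
c = 1170 (c = ((4 - 3) + 25)*45 = (1 + 25)*45 = 26*45 = 1170)
k(-76, 2)/c = 0/1170 = 0*(1/1170) = 0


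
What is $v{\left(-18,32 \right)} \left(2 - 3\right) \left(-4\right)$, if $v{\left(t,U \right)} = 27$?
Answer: $108$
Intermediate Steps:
$v{\left(-18,32 \right)} \left(2 - 3\right) \left(-4\right) = 27 \left(2 - 3\right) \left(-4\right) = 27 \left(\left(-1\right) \left(-4\right)\right) = 27 \cdot 4 = 108$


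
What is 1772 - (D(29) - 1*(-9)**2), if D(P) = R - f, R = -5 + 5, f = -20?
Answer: 1833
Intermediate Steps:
R = 0
D(P) = 20 (D(P) = 0 - 1*(-20) = 0 + 20 = 20)
1772 - (D(29) - 1*(-9)**2) = 1772 - (20 - 1*(-9)**2) = 1772 - (20 - 1*81) = 1772 - (20 - 81) = 1772 - 1*(-61) = 1772 + 61 = 1833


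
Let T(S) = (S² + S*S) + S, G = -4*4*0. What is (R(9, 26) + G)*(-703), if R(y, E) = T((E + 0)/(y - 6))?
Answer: -1005290/9 ≈ -1.1170e+5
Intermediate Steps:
G = 0 (G = -16*0 = 0)
T(S) = S + 2*S² (T(S) = (S² + S²) + S = 2*S² + S = S + 2*S²)
R(y, E) = E*(1 + 2*E/(-6 + y))/(-6 + y) (R(y, E) = ((E + 0)/(y - 6))*(1 + 2*((E + 0)/(y - 6))) = (E/(-6 + y))*(1 + 2*(E/(-6 + y))) = (E/(-6 + y))*(1 + 2*E/(-6 + y)) = E*(1 + 2*E/(-6 + y))/(-6 + y))
(R(9, 26) + G)*(-703) = (26*(-6 + 9 + 2*26)/(-6 + 9)² + 0)*(-703) = (26*(-6 + 9 + 52)/3² + 0)*(-703) = (26*(⅑)*55 + 0)*(-703) = (1430/9 + 0)*(-703) = (1430/9)*(-703) = -1005290/9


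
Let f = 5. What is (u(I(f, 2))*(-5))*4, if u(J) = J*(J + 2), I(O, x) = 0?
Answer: 0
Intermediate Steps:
u(J) = J*(2 + J)
(u(I(f, 2))*(-5))*4 = ((0*(2 + 0))*(-5))*4 = ((0*2)*(-5))*4 = (0*(-5))*4 = 0*4 = 0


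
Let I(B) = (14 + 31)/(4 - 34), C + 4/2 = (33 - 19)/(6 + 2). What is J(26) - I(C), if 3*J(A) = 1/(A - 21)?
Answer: 47/30 ≈ 1.5667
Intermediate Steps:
J(A) = 1/(3*(-21 + A)) (J(A) = 1/(3*(A - 21)) = 1/(3*(-21 + A)))
C = -¼ (C = -2 + (33 - 19)/(6 + 2) = -2 + 14/8 = -2 + 14*(⅛) = -2 + 7/4 = -¼ ≈ -0.25000)
I(B) = -3/2 (I(B) = 45/(-30) = 45*(-1/30) = -3/2)
J(26) - I(C) = 1/(3*(-21 + 26)) - 1*(-3/2) = (⅓)/5 + 3/2 = (⅓)*(⅕) + 3/2 = 1/15 + 3/2 = 47/30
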